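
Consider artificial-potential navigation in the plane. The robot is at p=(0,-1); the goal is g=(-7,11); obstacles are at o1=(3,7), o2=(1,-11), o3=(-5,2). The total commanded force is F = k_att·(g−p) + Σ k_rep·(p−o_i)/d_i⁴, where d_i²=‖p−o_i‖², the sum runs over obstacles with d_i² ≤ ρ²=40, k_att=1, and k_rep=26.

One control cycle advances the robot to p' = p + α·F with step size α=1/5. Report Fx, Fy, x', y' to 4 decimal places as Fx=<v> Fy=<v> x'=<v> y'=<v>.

Fx=-6.8875 Fy=11.9325 x'=-1.3775 y'=1.3865

F_att = 1·(g−p) = 1·(-7,12) = (-7.0000,12.0000)
o1: d²=73 > ρ²=40 → inactive
o2: d²=101 > ρ²=40 → inactive
o3: d²=34 ≤ ρ²=40; F_rep = 26·(5,-3)/34² = (0.1125,-0.0675)
F = F_att + ΣF_rep = (-6.8875,11.9325)
p' = p + 1/5·F = (-1.3775,1.3865)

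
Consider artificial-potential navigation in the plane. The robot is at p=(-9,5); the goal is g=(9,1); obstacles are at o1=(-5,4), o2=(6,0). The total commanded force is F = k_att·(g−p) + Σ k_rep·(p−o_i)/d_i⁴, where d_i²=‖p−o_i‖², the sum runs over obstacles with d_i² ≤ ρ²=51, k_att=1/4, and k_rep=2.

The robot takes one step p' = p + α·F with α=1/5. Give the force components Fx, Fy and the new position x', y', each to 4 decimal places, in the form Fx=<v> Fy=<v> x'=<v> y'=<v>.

Fx=4.4723 Fy=-0.9931 x'=-8.1055 y'=4.8014

F_att = 1/4·(g−p) = 1/4·(18,-4) = (4.5000,-1.0000)
o1: d²=17 ≤ ρ²=51; F_rep = 2·(-4,1)/17² = (-0.0277,0.0069)
o2: d²=250 > ρ²=51 → inactive
F = F_att + ΣF_rep = (4.4723,-0.9931)
p' = p + 1/5·F = (-8.1055,4.8014)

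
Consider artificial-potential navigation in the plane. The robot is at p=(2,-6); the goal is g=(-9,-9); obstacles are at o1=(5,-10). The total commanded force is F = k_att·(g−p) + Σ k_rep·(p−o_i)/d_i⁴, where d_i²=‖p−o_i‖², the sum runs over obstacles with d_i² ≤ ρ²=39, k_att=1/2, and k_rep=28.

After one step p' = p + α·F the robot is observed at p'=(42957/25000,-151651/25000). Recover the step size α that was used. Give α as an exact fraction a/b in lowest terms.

α = 1/20

F_att = 1/2·(g−p) = 1/2·(-11,-3) = (-5.5000,-1.5000)
o1: d²=25 ≤ ρ²=39; F_rep = 28·(-3,4)/25² = (-0.1344,0.1792)
F = F_att + ΣF_rep = (-5.6344,-1.3208)
Δp = p'−p = (-0.2817,-0.0660); α = Δx/Fx = (-7043/25000) / (-7043/1250) = 1/20
check: Δy/Fy = (-1651/25000) / (-1651/1250) = 1/20 ✓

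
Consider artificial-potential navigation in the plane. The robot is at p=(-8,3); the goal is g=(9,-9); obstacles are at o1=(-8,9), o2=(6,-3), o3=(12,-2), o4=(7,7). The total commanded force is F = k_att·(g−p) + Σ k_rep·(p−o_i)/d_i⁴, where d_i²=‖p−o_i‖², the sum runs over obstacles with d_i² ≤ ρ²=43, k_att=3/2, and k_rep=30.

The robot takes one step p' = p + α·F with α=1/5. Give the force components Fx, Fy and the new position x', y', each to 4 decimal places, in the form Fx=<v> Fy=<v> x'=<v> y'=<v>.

Fx=25.5000 Fy=-18.1389 x'=-2.9000 y'=-0.6278

F_att = 3/2·(g−p) = 3/2·(17,-12) = (25.5000,-18.0000)
o1: d²=36 ≤ ρ²=43; F_rep = 30·(0,-6)/36² = (0.0000,-0.1389)
o2: d²=232 > ρ²=43 → inactive
o3: d²=425 > ρ²=43 → inactive
o4: d²=241 > ρ²=43 → inactive
F = F_att + ΣF_rep = (25.5000,-18.1389)
p' = p + 1/5·F = (-2.9000,-0.6278)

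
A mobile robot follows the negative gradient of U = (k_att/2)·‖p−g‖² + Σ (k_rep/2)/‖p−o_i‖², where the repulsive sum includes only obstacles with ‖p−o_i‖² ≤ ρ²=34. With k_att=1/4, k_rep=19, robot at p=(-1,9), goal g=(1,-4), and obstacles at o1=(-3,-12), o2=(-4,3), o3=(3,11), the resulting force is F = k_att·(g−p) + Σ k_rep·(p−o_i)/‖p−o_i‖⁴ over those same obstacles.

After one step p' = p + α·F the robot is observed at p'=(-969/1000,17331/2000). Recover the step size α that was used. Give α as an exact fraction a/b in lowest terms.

α = 1/10

F_att = 1/4·(g−p) = 1/4·(2,-13) = (0.5000,-3.2500)
o1: d²=445 > ρ²=34 → inactive
o2: d²=45 > ρ²=34 → inactive
o3: d²=20 ≤ ρ²=34; F_rep = 19·(-4,-2)/20² = (-0.1900,-0.0950)
F = F_att + ΣF_rep = (0.3100,-3.3450)
Δp = p'−p = (0.0310,-0.3345); α = Δx/Fx = (31/1000) / (31/100) = 1/10
check: Δy/Fy = (-669/2000) / (-669/200) = 1/10 ✓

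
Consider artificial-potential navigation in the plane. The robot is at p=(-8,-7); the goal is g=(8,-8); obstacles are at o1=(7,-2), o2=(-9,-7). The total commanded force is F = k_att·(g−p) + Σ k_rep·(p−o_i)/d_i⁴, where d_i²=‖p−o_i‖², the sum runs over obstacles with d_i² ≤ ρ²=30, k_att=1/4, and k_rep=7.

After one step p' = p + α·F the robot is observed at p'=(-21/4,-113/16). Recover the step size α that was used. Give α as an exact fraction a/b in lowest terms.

α = 1/4

F_att = 1/4·(g−p) = 1/4·(16,-1) = (4.0000,-0.2500)
o1: d²=250 > ρ²=30 → inactive
o2: d²=1 ≤ ρ²=30; F_rep = 7·(1,0)/1² = (7.0000,0.0000)
F = F_att + ΣF_rep = (11.0000,-0.2500)
Δp = p'−p = (2.7500,-0.0625); α = Δx/Fx = (11/4) / (11) = 1/4
check: Δy/Fy = (-1/16) / (-1/4) = 1/4 ✓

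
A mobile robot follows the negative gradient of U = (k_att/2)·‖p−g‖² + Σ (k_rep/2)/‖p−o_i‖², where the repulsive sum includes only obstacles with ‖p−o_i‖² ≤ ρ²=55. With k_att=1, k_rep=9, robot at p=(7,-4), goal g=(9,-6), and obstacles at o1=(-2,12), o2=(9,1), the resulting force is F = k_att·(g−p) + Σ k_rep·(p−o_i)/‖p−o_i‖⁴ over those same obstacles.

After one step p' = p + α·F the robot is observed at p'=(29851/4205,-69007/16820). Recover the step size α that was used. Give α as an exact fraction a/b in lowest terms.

F_att = 1·(g−p) = 1·(2,-2) = (2.0000,-2.0000)
o1: d²=337 > ρ²=55 → inactive
o2: d²=29 ≤ ρ²=55; F_rep = 9·(-2,-5)/29² = (-0.0214,-0.0535)
F = F_att + ΣF_rep = (1.9786,-2.0535)
Δp = p'−p = (0.0989,-0.1027); α = Δx/Fx = (416/4205) / (1664/841) = 1/20
check: Δy/Fy = (-1727/16820) / (-1727/841) = 1/20 ✓

α = 1/20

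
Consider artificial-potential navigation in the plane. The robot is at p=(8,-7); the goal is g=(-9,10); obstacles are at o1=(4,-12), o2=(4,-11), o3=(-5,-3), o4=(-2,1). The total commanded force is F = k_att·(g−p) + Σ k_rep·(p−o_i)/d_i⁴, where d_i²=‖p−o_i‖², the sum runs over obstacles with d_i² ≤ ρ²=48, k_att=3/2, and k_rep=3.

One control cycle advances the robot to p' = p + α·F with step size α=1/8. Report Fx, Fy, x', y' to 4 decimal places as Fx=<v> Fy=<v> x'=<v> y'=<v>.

F_att = 3/2·(g−p) = 3/2·(-17,17) = (-25.5000,25.5000)
o1: d²=41 ≤ ρ²=48; F_rep = 3·(4,5)/41² = (0.0071,0.0089)
o2: d²=32 ≤ ρ²=48; F_rep = 3·(4,4)/32² = (0.0117,0.0117)
o3: d²=185 > ρ²=48 → inactive
o4: d²=164 > ρ²=48 → inactive
F = F_att + ΣF_rep = (-25.4811,25.5206)
p' = p + 1/8·F = (4.8149,-3.8099)

Fx=-25.4811 Fy=25.5206 x'=4.8149 y'=-3.8099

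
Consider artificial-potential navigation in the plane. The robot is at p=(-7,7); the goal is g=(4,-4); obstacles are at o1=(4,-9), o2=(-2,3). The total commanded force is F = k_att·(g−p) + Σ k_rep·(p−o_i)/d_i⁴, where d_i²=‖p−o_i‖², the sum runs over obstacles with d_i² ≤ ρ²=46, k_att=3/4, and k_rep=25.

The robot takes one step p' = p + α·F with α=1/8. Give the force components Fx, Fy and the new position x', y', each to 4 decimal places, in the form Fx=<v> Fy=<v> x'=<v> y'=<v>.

Fx=8.1756 Fy=-8.1905 x'=-5.9780 y'=5.9762

F_att = 3/4·(g−p) = 3/4·(11,-11) = (8.2500,-8.2500)
o1: d²=377 > ρ²=46 → inactive
o2: d²=41 ≤ ρ²=46; F_rep = 25·(-5,4)/41² = (-0.0744,0.0595)
F = F_att + ΣF_rep = (8.1756,-8.1905)
p' = p + 1/8·F = (-5.9780,5.9762)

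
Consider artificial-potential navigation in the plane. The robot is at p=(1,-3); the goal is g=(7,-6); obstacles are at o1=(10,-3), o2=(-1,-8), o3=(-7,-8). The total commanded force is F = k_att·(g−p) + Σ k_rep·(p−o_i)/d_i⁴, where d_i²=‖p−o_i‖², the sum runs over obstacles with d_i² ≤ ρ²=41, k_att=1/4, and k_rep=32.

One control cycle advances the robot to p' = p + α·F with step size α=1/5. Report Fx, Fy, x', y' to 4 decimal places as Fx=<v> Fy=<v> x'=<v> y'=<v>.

Fx=1.5761 Fy=-0.5598 x'=1.3152 y'=-3.1120

F_att = 1/4·(g−p) = 1/4·(6,-3) = (1.5000,-0.7500)
o1: d²=81 > ρ²=41 → inactive
o2: d²=29 ≤ ρ²=41; F_rep = 32·(2,5)/29² = (0.0761,0.1902)
o3: d²=89 > ρ²=41 → inactive
F = F_att + ΣF_rep = (1.5761,-0.5598)
p' = p + 1/5·F = (1.3152,-3.1120)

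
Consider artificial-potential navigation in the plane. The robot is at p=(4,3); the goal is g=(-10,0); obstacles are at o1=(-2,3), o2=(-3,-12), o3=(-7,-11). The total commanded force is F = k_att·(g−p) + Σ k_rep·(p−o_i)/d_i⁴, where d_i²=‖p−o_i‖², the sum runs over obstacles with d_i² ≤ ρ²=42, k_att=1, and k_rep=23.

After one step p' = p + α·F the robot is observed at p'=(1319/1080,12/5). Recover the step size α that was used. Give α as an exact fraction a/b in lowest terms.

α = 1/5

F_att = 1·(g−p) = 1·(-14,-3) = (-14.0000,-3.0000)
o1: d²=36 ≤ ρ²=42; F_rep = 23·(6,0)/36² = (0.1065,0.0000)
o2: d²=274 > ρ²=42 → inactive
o3: d²=317 > ρ²=42 → inactive
F = F_att + ΣF_rep = (-13.8935,-3.0000)
Δp = p'−p = (-2.7787,-0.6000); α = Δx/Fx = (-3001/1080) / (-3001/216) = 1/5
check: Δy/Fy = (-3/5) / (-3) = 1/5 ✓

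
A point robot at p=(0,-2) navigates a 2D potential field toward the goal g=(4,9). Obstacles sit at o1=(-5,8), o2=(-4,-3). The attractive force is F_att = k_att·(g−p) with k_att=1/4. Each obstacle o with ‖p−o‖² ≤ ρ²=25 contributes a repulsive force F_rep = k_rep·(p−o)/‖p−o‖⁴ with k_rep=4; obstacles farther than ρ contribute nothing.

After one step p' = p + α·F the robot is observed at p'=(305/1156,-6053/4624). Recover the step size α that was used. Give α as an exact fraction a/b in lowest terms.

α = 1/4

F_att = 1/4·(g−p) = 1/4·(4,11) = (1.0000,2.7500)
o1: d²=125 > ρ²=25 → inactive
o2: d²=17 ≤ ρ²=25; F_rep = 4·(4,1)/17² = (0.0554,0.0138)
F = F_att + ΣF_rep = (1.0554,2.7638)
Δp = p'−p = (0.2638,0.6910); α = Δx/Fx = (305/1156) / (305/289) = 1/4
check: Δy/Fy = (3195/4624) / (3195/1156) = 1/4 ✓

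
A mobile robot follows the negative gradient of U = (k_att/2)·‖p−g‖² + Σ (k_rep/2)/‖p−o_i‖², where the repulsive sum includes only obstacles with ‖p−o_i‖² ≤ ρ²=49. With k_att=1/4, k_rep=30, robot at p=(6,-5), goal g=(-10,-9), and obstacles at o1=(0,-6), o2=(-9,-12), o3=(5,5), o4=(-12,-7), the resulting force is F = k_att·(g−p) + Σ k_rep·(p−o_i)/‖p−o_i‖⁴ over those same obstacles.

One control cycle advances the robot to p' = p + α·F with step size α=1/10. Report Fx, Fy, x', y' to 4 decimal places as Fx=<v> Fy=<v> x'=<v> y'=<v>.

F_att = 1/4·(g−p) = 1/4·(-16,-4) = (-4.0000,-1.0000)
o1: d²=37 ≤ ρ²=49; F_rep = 30·(6,1)/37² = (0.1315,0.0219)
o2: d²=274 > ρ²=49 → inactive
o3: d²=101 > ρ²=49 → inactive
o4: d²=328 > ρ²=49 → inactive
F = F_att + ΣF_rep = (-3.8685,-0.9781)
p' = p + 1/10·F = (5.6131,-5.0978)

Fx=-3.8685 Fy=-0.9781 x'=5.6131 y'=-5.0978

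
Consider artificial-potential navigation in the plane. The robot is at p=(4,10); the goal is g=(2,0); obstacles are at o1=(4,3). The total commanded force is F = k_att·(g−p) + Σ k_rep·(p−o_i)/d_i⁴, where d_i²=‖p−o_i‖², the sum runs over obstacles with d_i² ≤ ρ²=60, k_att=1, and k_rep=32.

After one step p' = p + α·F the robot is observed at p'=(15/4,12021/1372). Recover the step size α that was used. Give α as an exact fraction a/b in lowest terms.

α = 1/8

F_att = 1·(g−p) = 1·(-2,-10) = (-2.0000,-10.0000)
o1: d²=49 ≤ ρ²=60; F_rep = 32·(0,7)/49² = (0.0000,0.0933)
F = F_att + ΣF_rep = (-2.0000,-9.9067)
Δp = p'−p = (-0.2500,-1.2383); α = Δx/Fx = (-1/4) / (-2) = 1/8
check: Δy/Fy = (-1699/1372) / (-3398/343) = 1/8 ✓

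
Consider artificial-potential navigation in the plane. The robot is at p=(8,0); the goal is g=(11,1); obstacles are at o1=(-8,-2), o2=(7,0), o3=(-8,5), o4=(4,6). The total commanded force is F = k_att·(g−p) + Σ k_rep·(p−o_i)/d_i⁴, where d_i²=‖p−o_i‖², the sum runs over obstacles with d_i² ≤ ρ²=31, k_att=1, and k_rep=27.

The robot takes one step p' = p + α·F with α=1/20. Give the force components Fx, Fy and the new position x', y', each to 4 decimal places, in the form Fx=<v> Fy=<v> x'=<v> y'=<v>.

Fx=30.0000 Fy=1.0000 x'=9.5000 y'=0.0500

F_att = 1·(g−p) = 1·(3,1) = (3.0000,1.0000)
o1: d²=260 > ρ²=31 → inactive
o2: d²=1 ≤ ρ²=31; F_rep = 27·(1,0)/1² = (27.0000,0.0000)
o3: d²=281 > ρ²=31 → inactive
o4: d²=52 > ρ²=31 → inactive
F = F_att + ΣF_rep = (30.0000,1.0000)
p' = p + 1/20·F = (9.5000,0.0500)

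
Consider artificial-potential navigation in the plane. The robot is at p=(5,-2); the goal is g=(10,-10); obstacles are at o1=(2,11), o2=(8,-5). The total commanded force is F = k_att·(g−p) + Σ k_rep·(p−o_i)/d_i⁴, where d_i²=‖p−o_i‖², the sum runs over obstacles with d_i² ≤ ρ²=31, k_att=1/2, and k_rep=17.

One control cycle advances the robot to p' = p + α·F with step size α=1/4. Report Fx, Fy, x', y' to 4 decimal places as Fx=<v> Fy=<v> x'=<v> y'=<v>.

Fx=2.3426 Fy=-3.8426 x'=5.5856 y'=-2.9606

F_att = 1/2·(g−p) = 1/2·(5,-8) = (2.5000,-4.0000)
o1: d²=178 > ρ²=31 → inactive
o2: d²=18 ≤ ρ²=31; F_rep = 17·(-3,3)/18² = (-0.1574,0.1574)
F = F_att + ΣF_rep = (2.3426,-3.8426)
p' = p + 1/4·F = (5.5856,-2.9606)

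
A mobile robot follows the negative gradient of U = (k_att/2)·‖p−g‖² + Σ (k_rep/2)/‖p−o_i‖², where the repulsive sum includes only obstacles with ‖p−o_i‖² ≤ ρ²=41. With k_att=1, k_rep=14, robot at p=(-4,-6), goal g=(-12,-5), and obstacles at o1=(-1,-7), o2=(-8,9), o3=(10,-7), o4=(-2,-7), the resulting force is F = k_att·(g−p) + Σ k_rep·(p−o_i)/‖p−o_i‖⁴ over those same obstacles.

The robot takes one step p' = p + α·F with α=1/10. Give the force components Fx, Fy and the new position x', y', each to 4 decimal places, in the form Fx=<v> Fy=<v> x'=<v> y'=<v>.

F_att = 1·(g−p) = 1·(-8,1) = (-8.0000,1.0000)
o1: d²=10 ≤ ρ²=41; F_rep = 14·(-3,1)/10² = (-0.4200,0.1400)
o2: d²=241 > ρ²=41 → inactive
o3: d²=197 > ρ²=41 → inactive
o4: d²=5 ≤ ρ²=41; F_rep = 14·(-2,1)/5² = (-1.1200,0.5600)
F = F_att + ΣF_rep = (-9.5400,1.7000)
p' = p + 1/10·F = (-4.9540,-5.8300)

Fx=-9.5400 Fy=1.7000 x'=-4.9540 y'=-5.8300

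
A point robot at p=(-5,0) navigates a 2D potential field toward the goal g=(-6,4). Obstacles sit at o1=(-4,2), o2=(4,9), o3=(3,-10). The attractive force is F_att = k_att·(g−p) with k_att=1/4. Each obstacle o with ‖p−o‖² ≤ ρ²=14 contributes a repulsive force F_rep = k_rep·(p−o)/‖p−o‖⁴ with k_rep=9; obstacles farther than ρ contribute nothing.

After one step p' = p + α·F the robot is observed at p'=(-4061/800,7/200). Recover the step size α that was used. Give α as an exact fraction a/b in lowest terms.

F_att = 1/4·(g−p) = 1/4·(-1,4) = (-0.2500,1.0000)
o1: d²=5 ≤ ρ²=14; F_rep = 9·(-1,-2)/5² = (-0.3600,-0.7200)
o2: d²=162 > ρ²=14 → inactive
o3: d²=164 > ρ²=14 → inactive
F = F_att + ΣF_rep = (-0.6100,0.2800)
Δp = p'−p = (-0.0762,0.0350); α = Δx/Fx = (-61/800) / (-61/100) = 1/8
check: Δy/Fy = (7/200) / (7/25) = 1/8 ✓

α = 1/8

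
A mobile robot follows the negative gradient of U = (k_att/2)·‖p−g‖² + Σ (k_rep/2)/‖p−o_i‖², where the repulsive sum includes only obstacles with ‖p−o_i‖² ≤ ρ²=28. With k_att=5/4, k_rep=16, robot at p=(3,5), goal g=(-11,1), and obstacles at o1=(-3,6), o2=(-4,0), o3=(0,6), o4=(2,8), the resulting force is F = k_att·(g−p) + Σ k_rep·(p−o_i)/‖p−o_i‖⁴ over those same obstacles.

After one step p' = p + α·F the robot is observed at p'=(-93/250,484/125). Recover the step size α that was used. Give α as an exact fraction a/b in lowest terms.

α = 1/5

F_att = 5/4·(g−p) = 5/4·(-14,-4) = (-17.5000,-5.0000)
o1: d²=37 > ρ²=28 → inactive
o2: d²=74 > ρ²=28 → inactive
o3: d²=10 ≤ ρ²=28; F_rep = 16·(3,-1)/10² = (0.4800,-0.1600)
o4: d²=10 ≤ ρ²=28; F_rep = 16·(1,-3)/10² = (0.1600,-0.4800)
F = F_att + ΣF_rep = (-16.8600,-5.6400)
Δp = p'−p = (-3.3720,-1.1280); α = Δx/Fx = (-843/250) / (-843/50) = 1/5
check: Δy/Fy = (-141/125) / (-141/25) = 1/5 ✓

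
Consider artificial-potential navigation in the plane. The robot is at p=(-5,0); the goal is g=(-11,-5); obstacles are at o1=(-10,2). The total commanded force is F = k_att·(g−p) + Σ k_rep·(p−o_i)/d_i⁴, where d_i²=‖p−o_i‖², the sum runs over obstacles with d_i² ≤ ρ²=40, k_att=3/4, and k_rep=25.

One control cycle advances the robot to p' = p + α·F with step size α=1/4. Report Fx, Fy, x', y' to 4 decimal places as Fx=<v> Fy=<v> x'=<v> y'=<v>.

Fx=-4.3514 Fy=-3.8095 x'=-6.0878 y'=-0.9524

F_att = 3/4·(g−p) = 3/4·(-6,-5) = (-4.5000,-3.7500)
o1: d²=29 ≤ ρ²=40; F_rep = 25·(5,-2)/29² = (0.1486,-0.0595)
F = F_att + ΣF_rep = (-4.3514,-3.8095)
p' = p + 1/4·F = (-6.0878,-0.9524)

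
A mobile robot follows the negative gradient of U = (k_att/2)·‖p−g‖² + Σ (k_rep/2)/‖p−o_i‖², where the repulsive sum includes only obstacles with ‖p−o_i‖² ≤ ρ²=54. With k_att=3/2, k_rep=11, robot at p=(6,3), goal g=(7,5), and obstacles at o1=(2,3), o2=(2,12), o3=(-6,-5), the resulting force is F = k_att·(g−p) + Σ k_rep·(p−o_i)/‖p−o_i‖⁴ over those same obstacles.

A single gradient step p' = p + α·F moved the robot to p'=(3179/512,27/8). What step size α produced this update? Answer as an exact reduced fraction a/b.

F_att = 3/2·(g−p) = 3/2·(1,2) = (1.5000,3.0000)
o1: d²=16 ≤ ρ²=54; F_rep = 11·(4,0)/16² = (0.1719,0.0000)
o2: d²=97 > ρ²=54 → inactive
o3: d²=208 > ρ²=54 → inactive
F = F_att + ΣF_rep = (1.6719,3.0000)
Δp = p'−p = (0.2090,0.3750); α = Δx/Fx = (107/512) / (107/64) = 1/8
check: Δy/Fy = (3/8) / (3) = 1/8 ✓

α = 1/8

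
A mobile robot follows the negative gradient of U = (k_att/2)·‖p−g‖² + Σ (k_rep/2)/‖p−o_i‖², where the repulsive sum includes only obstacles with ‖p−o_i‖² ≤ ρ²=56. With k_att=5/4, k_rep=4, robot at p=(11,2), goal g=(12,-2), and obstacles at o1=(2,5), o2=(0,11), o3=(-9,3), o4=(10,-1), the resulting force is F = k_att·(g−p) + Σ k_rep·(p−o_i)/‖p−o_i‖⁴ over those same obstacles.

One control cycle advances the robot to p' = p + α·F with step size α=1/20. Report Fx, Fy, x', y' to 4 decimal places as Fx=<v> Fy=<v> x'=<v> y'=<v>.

Fx=1.2900 Fy=-4.8800 x'=11.0645 y'=1.7560

F_att = 5/4·(g−p) = 5/4·(1,-4) = (1.2500,-5.0000)
o1: d²=90 > ρ²=56 → inactive
o2: d²=202 > ρ²=56 → inactive
o3: d²=401 > ρ²=56 → inactive
o4: d²=10 ≤ ρ²=56; F_rep = 4·(1,3)/10² = (0.0400,0.1200)
F = F_att + ΣF_rep = (1.2900,-4.8800)
p' = p + 1/20·F = (11.0645,1.7560)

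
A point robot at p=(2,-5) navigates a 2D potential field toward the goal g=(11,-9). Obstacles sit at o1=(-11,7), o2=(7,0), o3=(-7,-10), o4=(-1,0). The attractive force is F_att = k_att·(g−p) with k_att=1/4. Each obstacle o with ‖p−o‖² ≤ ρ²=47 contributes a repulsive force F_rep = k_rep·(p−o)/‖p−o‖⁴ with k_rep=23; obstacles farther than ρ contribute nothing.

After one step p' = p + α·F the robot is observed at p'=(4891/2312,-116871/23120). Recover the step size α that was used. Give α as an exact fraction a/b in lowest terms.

F_att = 1/4·(g−p) = 1/4·(9,-4) = (2.2500,-1.0000)
o1: d²=313 > ρ²=47 → inactive
o2: d²=50 > ρ²=47 → inactive
o3: d²=106 > ρ²=47 → inactive
o4: d²=34 ≤ ρ²=47; F_rep = 23·(3,-5)/34² = (0.0597,-0.0995)
F = F_att + ΣF_rep = (2.3097,-1.0995)
Δp = p'−p = (0.1155,-0.0550); α = Δx/Fx = (267/2312) / (1335/578) = 1/20
check: Δy/Fy = (-1271/23120) / (-1271/1156) = 1/20 ✓

α = 1/20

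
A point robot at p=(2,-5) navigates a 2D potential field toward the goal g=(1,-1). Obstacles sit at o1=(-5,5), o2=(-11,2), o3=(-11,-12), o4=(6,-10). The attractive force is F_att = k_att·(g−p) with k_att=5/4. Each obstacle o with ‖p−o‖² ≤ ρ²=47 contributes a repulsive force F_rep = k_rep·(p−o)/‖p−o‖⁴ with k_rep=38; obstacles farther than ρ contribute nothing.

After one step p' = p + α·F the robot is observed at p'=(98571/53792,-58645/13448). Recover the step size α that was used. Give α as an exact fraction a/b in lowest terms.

α = 1/8

F_att = 5/4·(g−p) = 5/4·(-1,4) = (-1.2500,5.0000)
o1: d²=149 > ρ²=47 → inactive
o2: d²=218 > ρ²=47 → inactive
o3: d²=218 > ρ²=47 → inactive
o4: d²=41 ≤ ρ²=47; F_rep = 38·(-4,5)/41² = (-0.0904,0.1130)
F = F_att + ΣF_rep = (-1.3404,5.1130)
Δp = p'−p = (-0.1676,0.6391); α = Δx/Fx = (-9013/53792) / (-9013/6724) = 1/8
check: Δy/Fy = (8595/13448) / (8595/1681) = 1/8 ✓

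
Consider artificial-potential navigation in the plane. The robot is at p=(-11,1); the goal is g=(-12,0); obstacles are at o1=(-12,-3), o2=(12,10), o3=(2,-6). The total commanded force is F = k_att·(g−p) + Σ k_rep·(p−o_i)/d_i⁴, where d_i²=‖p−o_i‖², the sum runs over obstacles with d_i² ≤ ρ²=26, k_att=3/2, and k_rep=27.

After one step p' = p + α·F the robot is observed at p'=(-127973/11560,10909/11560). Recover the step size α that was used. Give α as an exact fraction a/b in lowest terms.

α = 1/20

F_att = 3/2·(g−p) = 3/2·(-1,-1) = (-1.5000,-1.5000)
o1: d²=17 ≤ ρ²=26; F_rep = 27·(1,4)/17² = (0.0934,0.3737)
o2: d²=610 > ρ²=26 → inactive
o3: d²=218 > ρ²=26 → inactive
F = F_att + ΣF_rep = (-1.4066,-1.1263)
Δp = p'−p = (-0.0703,-0.0563); α = Δx/Fx = (-813/11560) / (-813/578) = 1/20
check: Δy/Fy = (-651/11560) / (-651/578) = 1/20 ✓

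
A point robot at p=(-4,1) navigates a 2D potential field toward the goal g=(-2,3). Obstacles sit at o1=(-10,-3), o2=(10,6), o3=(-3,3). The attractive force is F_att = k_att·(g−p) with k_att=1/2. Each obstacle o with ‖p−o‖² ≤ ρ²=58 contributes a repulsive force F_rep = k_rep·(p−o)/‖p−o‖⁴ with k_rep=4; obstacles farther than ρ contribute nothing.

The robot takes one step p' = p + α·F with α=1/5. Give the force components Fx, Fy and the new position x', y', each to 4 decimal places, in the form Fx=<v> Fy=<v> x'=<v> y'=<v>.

Fx=0.8489 Fy=0.6859 x'=-3.8302 y'=1.1372

F_att = 1/2·(g−p) = 1/2·(2,2) = (1.0000,1.0000)
o1: d²=52 ≤ ρ²=58; F_rep = 4·(6,4)/52² = (0.0089,0.0059)
o2: d²=221 > ρ²=58 → inactive
o3: d²=5 ≤ ρ²=58; F_rep = 4·(-1,-2)/5² = (-0.1600,-0.3200)
F = F_att + ΣF_rep = (0.8489,0.6859)
p' = p + 1/5·F = (-3.8302,1.1372)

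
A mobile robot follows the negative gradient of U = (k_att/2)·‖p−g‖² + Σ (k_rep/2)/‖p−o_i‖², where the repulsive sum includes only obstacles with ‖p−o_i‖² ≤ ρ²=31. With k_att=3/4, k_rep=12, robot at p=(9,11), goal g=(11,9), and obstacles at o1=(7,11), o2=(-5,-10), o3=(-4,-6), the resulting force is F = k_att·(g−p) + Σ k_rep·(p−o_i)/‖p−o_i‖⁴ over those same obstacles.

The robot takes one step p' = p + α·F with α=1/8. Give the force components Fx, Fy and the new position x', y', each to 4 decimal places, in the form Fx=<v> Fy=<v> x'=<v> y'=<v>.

Fx=3.0000 Fy=-1.5000 x'=9.3750 y'=10.8125

F_att = 3/4·(g−p) = 3/4·(2,-2) = (1.5000,-1.5000)
o1: d²=4 ≤ ρ²=31; F_rep = 12·(2,0)/4² = (1.5000,0.0000)
o2: d²=637 > ρ²=31 → inactive
o3: d²=458 > ρ²=31 → inactive
F = F_att + ΣF_rep = (3.0000,-1.5000)
p' = p + 1/8·F = (9.3750,10.8125)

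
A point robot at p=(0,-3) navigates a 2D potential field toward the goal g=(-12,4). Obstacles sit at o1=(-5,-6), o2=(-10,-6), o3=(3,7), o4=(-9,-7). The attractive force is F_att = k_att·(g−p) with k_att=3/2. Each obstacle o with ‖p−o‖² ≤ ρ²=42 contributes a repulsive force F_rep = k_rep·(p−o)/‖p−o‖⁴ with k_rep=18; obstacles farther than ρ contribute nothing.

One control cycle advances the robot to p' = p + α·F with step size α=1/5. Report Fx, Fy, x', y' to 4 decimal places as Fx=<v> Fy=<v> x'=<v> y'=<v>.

Fx=-17.9221 Fy=10.5467 x'=-3.5844 y'=-0.8907

F_att = 3/2·(g−p) = 3/2·(-12,7) = (-18.0000,10.5000)
o1: d²=34 ≤ ρ²=42; F_rep = 18·(5,3)/34² = (0.0779,0.0467)
o2: d²=109 > ρ²=42 → inactive
o3: d²=109 > ρ²=42 → inactive
o4: d²=97 > ρ²=42 → inactive
F = F_att + ΣF_rep = (-17.9221,10.5467)
p' = p + 1/5·F = (-3.5844,-0.8907)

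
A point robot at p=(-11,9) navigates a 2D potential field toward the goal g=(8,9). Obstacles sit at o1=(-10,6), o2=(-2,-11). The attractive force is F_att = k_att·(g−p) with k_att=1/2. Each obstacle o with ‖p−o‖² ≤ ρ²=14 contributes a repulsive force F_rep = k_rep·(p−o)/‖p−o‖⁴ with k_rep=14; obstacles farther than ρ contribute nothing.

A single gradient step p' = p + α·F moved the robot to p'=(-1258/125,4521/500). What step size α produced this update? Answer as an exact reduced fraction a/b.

F_att = 1/2·(g−p) = 1/2·(19,0) = (9.5000,0.0000)
o1: d²=10 ≤ ρ²=14; F_rep = 14·(-1,3)/10² = (-0.1400,0.4200)
o2: d²=481 > ρ²=14 → inactive
F = F_att + ΣF_rep = (9.3600,0.4200)
Δp = p'−p = (0.9360,0.0420); α = Δx/Fx = (117/125) / (234/25) = 1/10
check: Δy/Fy = (21/500) / (21/50) = 1/10 ✓

α = 1/10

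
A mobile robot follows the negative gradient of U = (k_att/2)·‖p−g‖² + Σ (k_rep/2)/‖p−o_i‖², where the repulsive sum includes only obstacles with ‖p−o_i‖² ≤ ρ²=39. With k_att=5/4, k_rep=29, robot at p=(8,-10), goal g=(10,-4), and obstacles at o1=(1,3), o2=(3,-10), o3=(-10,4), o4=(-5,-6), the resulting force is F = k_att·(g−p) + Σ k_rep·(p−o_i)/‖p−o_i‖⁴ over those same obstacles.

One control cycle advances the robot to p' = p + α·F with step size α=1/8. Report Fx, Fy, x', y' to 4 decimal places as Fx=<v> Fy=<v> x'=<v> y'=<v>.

Fx=2.7320 Fy=7.5000 x'=8.3415 y'=-9.0625

F_att = 5/4·(g−p) = 5/4·(2,6) = (2.5000,7.5000)
o1: d²=218 > ρ²=39 → inactive
o2: d²=25 ≤ ρ²=39; F_rep = 29·(5,0)/25² = (0.2320,0.0000)
o3: d²=520 > ρ²=39 → inactive
o4: d²=185 > ρ²=39 → inactive
F = F_att + ΣF_rep = (2.7320,7.5000)
p' = p + 1/8·F = (8.3415,-9.0625)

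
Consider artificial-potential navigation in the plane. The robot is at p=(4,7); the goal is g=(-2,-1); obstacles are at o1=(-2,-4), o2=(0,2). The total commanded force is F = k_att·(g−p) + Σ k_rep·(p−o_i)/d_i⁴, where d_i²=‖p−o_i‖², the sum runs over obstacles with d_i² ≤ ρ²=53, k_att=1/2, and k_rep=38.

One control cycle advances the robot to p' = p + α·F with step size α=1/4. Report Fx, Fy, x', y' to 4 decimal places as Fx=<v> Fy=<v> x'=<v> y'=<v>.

F_att = 1/2·(g−p) = 1/2·(-6,-8) = (-3.0000,-4.0000)
o1: d²=157 > ρ²=53 → inactive
o2: d²=41 ≤ ρ²=53; F_rep = 38·(4,5)/41² = (0.0904,0.1130)
F = F_att + ΣF_rep = (-2.9096,-3.8870)
p' = p + 1/4·F = (3.2726,6.0283)

Fx=-2.9096 Fy=-3.8870 x'=3.2726 y'=6.0283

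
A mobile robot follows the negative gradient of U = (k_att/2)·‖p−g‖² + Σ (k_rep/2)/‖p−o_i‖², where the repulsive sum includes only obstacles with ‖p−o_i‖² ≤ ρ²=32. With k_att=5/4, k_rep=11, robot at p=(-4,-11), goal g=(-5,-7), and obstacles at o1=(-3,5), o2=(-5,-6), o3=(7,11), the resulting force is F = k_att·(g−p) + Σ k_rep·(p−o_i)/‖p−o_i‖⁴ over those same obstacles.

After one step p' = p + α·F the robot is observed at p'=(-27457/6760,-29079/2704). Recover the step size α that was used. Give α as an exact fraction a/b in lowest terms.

α = 1/20

F_att = 5/4·(g−p) = 5/4·(-1,4) = (-1.2500,5.0000)
o1: d²=257 > ρ²=32 → inactive
o2: d²=26 ≤ ρ²=32; F_rep = 11·(1,-5)/26² = (0.0163,-0.0814)
o3: d²=605 > ρ²=32 → inactive
F = F_att + ΣF_rep = (-1.2337,4.9186)
Δp = p'−p = (-0.0617,0.2459); α = Δx/Fx = (-417/6760) / (-417/338) = 1/20
check: Δy/Fy = (665/2704) / (3325/676) = 1/20 ✓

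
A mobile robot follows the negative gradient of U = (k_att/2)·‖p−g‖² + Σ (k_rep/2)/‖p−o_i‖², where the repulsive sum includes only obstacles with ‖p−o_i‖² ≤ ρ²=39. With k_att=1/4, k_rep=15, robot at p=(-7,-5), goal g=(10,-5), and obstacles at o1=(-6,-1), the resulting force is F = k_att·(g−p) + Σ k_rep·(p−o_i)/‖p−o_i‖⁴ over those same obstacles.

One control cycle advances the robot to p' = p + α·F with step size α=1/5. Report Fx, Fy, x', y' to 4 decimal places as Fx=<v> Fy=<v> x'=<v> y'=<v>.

F_att = 1/4·(g−p) = 1/4·(17,0) = (4.2500,0.0000)
o1: d²=17 ≤ ρ²=39; F_rep = 15·(-1,-4)/17² = (-0.0519,-0.2076)
F = F_att + ΣF_rep = (4.1981,-0.2076)
p' = p + 1/5·F = (-6.1604,-5.0415)

Fx=4.1981 Fy=-0.2076 x'=-6.1604 y'=-5.0415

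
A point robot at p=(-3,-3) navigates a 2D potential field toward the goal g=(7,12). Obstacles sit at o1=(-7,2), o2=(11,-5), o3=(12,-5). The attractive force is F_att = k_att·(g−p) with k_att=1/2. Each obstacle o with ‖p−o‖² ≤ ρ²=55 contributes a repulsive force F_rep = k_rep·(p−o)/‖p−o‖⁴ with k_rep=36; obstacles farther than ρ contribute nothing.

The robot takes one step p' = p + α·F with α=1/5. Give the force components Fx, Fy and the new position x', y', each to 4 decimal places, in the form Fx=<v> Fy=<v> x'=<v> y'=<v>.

Fx=5.0857 Fy=7.3929 x'=-1.9829 y'=-1.5214

F_att = 1/2·(g−p) = 1/2·(10,15) = (5.0000,7.5000)
o1: d²=41 ≤ ρ²=55; F_rep = 36·(4,-5)/41² = (0.0857,-0.1071)
o2: d²=200 > ρ²=55 → inactive
o3: d²=229 > ρ²=55 → inactive
F = F_att + ΣF_rep = (5.0857,7.3929)
p' = p + 1/5·F = (-1.9829,-1.5214)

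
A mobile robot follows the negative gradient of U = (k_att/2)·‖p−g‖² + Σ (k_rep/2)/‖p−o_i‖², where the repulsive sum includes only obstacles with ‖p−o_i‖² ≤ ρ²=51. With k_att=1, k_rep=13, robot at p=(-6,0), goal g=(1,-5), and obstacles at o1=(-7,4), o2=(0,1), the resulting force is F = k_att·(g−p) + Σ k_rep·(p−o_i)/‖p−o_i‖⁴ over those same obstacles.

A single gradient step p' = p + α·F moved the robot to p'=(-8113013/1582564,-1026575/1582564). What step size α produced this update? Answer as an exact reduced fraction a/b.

α = 1/8

F_att = 1·(g−p) = 1·(7,-5) = (7.0000,-5.0000)
o1: d²=17 ≤ ρ²=51; F_rep = 13·(1,-4)/17² = (0.0450,-0.1799)
o2: d²=37 ≤ ρ²=51; F_rep = 13·(-6,-1)/37² = (-0.0570,-0.0095)
F = F_att + ΣF_rep = (6.9880,-5.1894)
Δp = p'−p = (0.8735,-0.6487); α = Δx/Fx = (1382371/1582564) / (2764742/395641) = 1/8
check: Δy/Fy = (-1026575/1582564) / (-2053150/395641) = 1/8 ✓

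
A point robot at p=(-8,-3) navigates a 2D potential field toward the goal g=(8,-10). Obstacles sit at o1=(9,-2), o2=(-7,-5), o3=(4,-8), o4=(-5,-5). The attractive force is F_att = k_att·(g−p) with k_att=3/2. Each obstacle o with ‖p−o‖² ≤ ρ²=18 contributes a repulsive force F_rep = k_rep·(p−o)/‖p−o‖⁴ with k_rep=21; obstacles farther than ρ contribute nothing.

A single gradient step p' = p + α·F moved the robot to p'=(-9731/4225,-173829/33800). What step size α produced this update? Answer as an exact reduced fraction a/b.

F_att = 3/2·(g−p) = 3/2·(16,-7) = (24.0000,-10.5000)
o1: d²=290 > ρ²=18 → inactive
o2: d²=5 ≤ ρ²=18; F_rep = 21·(-1,2)/5² = (-0.8400,1.6800)
o3: d²=169 > ρ²=18 → inactive
o4: d²=13 ≤ ρ²=18; F_rep = 21·(-3,2)/13² = (-0.3728,0.2485)
F = F_att + ΣF_rep = (22.7872,-8.5715)
Δp = p'−p = (5.6968,-2.1429); α = Δx/Fx = (24069/4225) / (96276/4225) = 1/4
check: Δy/Fy = (-72429/33800) / (-72429/8450) = 1/4 ✓

α = 1/4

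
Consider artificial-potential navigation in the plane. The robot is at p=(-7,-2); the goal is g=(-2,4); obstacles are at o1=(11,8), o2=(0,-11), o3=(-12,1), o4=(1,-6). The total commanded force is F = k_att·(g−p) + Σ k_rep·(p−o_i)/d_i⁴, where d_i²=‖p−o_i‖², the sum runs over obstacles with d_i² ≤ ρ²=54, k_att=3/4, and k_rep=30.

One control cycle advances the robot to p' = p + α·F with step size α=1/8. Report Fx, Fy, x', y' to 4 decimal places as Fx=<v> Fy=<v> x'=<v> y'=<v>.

F_att = 3/4·(g−p) = 3/4·(5,6) = (3.7500,4.5000)
o1: d²=424 > ρ²=54 → inactive
o2: d²=130 > ρ²=54 → inactive
o3: d²=34 ≤ ρ²=54; F_rep = 30·(5,-3)/34² = (0.1298,-0.0779)
o4: d²=80 > ρ²=54 → inactive
F = F_att + ΣF_rep = (3.8798,4.4221)
p' = p + 1/8·F = (-6.5150,-1.4472)

Fx=3.8798 Fy=4.4221 x'=-6.5150 y'=-1.4472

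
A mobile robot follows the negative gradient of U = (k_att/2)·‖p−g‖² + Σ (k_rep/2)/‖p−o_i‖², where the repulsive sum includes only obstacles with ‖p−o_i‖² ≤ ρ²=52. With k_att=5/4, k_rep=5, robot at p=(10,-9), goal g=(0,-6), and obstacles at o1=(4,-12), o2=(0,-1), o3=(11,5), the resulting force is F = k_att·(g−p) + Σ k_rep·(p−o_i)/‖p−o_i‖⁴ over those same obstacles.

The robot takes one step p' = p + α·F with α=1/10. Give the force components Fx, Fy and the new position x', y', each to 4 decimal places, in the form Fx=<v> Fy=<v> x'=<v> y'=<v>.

F_att = 5/4·(g−p) = 5/4·(-10,3) = (-12.5000,3.7500)
o1: d²=45 ≤ ρ²=52; F_rep = 5·(6,3)/45² = (0.0148,0.0074)
o2: d²=164 > ρ²=52 → inactive
o3: d²=197 > ρ²=52 → inactive
F = F_att + ΣF_rep = (-12.4852,3.7574)
p' = p + 1/10·F = (8.7515,-8.6243)

Fx=-12.4852 Fy=3.7574 x'=8.7515 y'=-8.6243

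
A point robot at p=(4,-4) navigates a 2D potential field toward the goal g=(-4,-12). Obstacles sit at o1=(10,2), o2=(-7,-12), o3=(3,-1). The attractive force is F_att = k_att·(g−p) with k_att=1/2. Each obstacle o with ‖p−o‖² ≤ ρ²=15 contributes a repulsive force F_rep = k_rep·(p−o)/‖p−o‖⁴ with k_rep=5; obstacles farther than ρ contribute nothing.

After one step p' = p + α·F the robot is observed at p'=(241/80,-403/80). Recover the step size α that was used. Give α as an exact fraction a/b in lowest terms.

α = 1/4

F_att = 1/2·(g−p) = 1/2·(-8,-8) = (-4.0000,-4.0000)
o1: d²=72 > ρ²=15 → inactive
o2: d²=185 > ρ²=15 → inactive
o3: d²=10 ≤ ρ²=15; F_rep = 5·(1,-3)/10² = (0.0500,-0.1500)
F = F_att + ΣF_rep = (-3.9500,-4.1500)
Δp = p'−p = (-0.9875,-1.0375); α = Δx/Fx = (-79/80) / (-79/20) = 1/4
check: Δy/Fy = (-83/80) / (-83/20) = 1/4 ✓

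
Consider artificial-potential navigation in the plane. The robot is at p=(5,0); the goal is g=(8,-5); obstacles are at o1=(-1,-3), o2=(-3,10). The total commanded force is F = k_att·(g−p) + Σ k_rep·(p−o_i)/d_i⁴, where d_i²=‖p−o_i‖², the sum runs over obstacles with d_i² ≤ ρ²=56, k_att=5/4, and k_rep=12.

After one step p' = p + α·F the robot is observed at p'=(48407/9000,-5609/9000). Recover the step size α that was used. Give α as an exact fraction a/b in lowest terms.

α = 1/10

F_att = 5/4·(g−p) = 5/4·(3,-5) = (3.7500,-6.2500)
o1: d²=45 ≤ ρ²=56; F_rep = 12·(6,3)/45² = (0.0356,0.0178)
o2: d²=164 > ρ²=56 → inactive
F = F_att + ΣF_rep = (3.7856,-6.2322)
Δp = p'−p = (0.3786,-0.6232); α = Δx/Fx = (3407/9000) / (3407/900) = 1/10
check: Δy/Fy = (-5609/9000) / (-5609/900) = 1/10 ✓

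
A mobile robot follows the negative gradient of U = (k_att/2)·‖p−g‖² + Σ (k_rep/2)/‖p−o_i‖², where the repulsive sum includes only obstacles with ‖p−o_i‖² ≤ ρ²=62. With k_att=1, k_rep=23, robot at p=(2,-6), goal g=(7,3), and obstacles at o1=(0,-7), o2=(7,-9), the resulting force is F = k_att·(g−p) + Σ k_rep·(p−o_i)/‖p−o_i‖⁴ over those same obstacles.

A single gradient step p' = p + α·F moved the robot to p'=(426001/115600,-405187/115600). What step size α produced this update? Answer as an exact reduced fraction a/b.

α = 1/4

F_att = 1·(g−p) = 1·(5,9) = (5.0000,9.0000)
o1: d²=5 ≤ ρ²=62; F_rep = 23·(2,1)/5² = (1.8400,0.9200)
o2: d²=34 ≤ ρ²=62; F_rep = 23·(-5,3)/34² = (-0.0995,0.0597)
F = F_att + ΣF_rep = (6.7405,9.9797)
Δp = p'−p = (1.6851,2.4949); α = Δx/Fx = (194801/115600) / (194801/28900) = 1/4
check: Δy/Fy = (288413/115600) / (288413/28900) = 1/4 ✓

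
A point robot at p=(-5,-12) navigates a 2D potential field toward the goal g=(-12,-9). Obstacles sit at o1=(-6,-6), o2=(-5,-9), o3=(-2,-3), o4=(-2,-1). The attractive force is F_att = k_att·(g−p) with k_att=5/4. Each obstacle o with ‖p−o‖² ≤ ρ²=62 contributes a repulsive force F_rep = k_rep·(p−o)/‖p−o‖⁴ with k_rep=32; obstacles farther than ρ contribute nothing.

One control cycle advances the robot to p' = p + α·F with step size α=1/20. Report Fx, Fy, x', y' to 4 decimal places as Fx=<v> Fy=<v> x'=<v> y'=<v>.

F_att = 5/4·(g−p) = 5/4·(-7,3) = (-8.7500,3.7500)
o1: d²=37 ≤ ρ²=62; F_rep = 32·(1,-6)/37² = (0.0234,-0.1402)
o2: d²=9 ≤ ρ²=62; F_rep = 32·(0,-3)/9² = (0.0000,-1.1852)
o3: d²=90 > ρ²=62 → inactive
o4: d²=130 > ρ²=62 → inactive
F = F_att + ΣF_rep = (-8.7266,2.4246)
p' = p + 1/20·F = (-5.4363,-11.8788)

Fx=-8.7266 Fy=2.4246 x'=-5.4363 y'=-11.8788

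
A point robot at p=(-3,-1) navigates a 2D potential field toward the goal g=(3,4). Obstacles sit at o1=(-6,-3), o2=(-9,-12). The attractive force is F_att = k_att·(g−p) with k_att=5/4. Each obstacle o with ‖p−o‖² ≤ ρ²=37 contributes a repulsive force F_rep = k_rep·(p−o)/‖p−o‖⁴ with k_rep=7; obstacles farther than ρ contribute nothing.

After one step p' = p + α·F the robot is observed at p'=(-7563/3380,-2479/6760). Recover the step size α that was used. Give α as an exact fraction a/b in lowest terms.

α = 1/10

F_att = 5/4·(g−p) = 5/4·(6,5) = (7.5000,6.2500)
o1: d²=13 ≤ ρ²=37; F_rep = 7·(3,2)/13² = (0.1243,0.0828)
o2: d²=157 > ρ²=37 → inactive
F = F_att + ΣF_rep = (7.6243,6.3328)
Δp = p'−p = (0.7624,0.6333); α = Δx/Fx = (2577/3380) / (2577/338) = 1/10
check: Δy/Fy = (4281/6760) / (4281/676) = 1/10 ✓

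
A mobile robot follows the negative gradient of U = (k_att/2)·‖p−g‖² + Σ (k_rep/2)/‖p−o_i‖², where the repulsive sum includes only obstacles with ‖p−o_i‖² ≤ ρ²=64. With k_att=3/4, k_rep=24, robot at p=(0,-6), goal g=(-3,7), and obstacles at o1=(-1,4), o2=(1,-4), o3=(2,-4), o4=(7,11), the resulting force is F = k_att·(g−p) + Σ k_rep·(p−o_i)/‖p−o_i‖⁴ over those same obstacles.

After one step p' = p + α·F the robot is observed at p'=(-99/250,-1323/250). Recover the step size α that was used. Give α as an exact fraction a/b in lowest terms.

F_att = 3/4·(g−p) = 3/4·(-3,13) = (-2.2500,9.7500)
o1: d²=101 > ρ²=64 → inactive
o2: d²=5 ≤ ρ²=64; F_rep = 24·(-1,-2)/5² = (-0.9600,-1.9200)
o3: d²=8 ≤ ρ²=64; F_rep = 24·(-2,-2)/8² = (-0.7500,-0.7500)
o4: d²=338 > ρ²=64 → inactive
F = F_att + ΣF_rep = (-3.9600,7.0800)
Δp = p'−p = (-0.3960,0.7080); α = Δx/Fx = (-99/250) / (-99/25) = 1/10
check: Δy/Fy = (177/250) / (177/25) = 1/10 ✓

α = 1/10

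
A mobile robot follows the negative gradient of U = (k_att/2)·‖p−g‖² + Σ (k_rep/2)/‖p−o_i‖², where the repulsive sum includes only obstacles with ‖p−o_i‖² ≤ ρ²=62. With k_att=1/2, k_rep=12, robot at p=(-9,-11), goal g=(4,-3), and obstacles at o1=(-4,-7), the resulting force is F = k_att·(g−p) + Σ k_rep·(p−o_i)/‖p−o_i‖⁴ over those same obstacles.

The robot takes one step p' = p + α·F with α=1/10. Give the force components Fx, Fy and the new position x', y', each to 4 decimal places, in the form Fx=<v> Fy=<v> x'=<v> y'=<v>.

Fx=6.4643 Fy=3.9714 x'=-8.3536 y'=-10.6029

F_att = 1/2·(g−p) = 1/2·(13,8) = (6.5000,4.0000)
o1: d²=41 ≤ ρ²=62; F_rep = 12·(-5,-4)/41² = (-0.0357,-0.0286)
F = F_att + ΣF_rep = (6.4643,3.9714)
p' = p + 1/10·F = (-8.3536,-10.6029)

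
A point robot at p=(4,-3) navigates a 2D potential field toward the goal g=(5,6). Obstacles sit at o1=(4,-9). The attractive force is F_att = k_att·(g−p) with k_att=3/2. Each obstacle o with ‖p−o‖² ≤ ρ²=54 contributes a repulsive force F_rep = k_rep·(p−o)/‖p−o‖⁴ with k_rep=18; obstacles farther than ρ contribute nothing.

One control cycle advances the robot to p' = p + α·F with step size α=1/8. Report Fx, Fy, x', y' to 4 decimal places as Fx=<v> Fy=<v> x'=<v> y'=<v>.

Fx=1.5000 Fy=13.5833 x'=4.1875 y'=-1.3021

F_att = 3/2·(g−p) = 3/2·(1,9) = (1.5000,13.5000)
o1: d²=36 ≤ ρ²=54; F_rep = 18·(0,6)/36² = (0.0000,0.0833)
F = F_att + ΣF_rep = (1.5000,13.5833)
p' = p + 1/8·F = (4.1875,-1.3021)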